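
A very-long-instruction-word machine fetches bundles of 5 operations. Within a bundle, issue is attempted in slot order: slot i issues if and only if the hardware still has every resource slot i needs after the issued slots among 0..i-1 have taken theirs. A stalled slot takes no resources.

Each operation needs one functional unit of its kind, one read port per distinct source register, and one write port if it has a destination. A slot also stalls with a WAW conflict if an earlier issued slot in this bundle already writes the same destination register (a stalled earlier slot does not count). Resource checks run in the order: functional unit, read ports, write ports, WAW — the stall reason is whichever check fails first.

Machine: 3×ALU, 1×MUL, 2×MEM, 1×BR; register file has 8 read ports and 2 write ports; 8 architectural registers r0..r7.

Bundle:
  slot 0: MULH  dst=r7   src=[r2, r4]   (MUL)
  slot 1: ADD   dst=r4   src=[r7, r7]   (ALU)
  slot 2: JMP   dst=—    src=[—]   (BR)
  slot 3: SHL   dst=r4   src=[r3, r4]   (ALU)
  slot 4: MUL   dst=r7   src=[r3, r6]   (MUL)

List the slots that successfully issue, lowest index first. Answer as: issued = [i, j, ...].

issued = [0, 1, 2]

[0] MUL needs rd=2 wr=1: ok; after: ALU=3 MUL=0 MEM=2 BR=1, R=6, W=1
[1] ALU needs rd=1 wr=1: ok; after: ALU=2 MUL=0 MEM=2 BR=1, R=5, W=0
[2] BR needs rd=0 wr=0: ok; after: ALU=2 MUL=0 MEM=2 BR=0, R=5, W=0
[3] ALU needs rd=2 wr=1: WR_PORT; after: ALU=2 MUL=0 MEM=2 BR=0, R=5, W=0
[4] MUL needs rd=2 wr=1: FU; after: ALU=2 MUL=0 MEM=2 BR=0, R=5, W=0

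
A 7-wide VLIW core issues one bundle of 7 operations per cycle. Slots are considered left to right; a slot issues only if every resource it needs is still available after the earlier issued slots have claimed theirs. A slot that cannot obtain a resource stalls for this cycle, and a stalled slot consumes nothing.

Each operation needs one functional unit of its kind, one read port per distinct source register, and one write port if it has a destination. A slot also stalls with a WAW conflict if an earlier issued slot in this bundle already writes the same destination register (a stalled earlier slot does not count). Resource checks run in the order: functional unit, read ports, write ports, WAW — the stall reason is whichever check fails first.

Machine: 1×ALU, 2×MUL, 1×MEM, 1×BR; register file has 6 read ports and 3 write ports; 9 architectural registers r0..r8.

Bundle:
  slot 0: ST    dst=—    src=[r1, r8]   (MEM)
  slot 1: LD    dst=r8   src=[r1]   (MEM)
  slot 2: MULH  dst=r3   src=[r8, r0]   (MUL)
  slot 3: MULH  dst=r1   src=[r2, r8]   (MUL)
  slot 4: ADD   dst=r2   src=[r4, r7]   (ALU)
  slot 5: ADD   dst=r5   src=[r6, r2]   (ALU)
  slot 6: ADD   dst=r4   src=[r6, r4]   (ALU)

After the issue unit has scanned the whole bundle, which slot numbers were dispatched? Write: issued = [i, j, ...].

issued = [0, 2, 3]

(0) want 1×MEM +2rd +0wr — yes → AL1|MU2|ME0|BR1|rd4|wr3
(1) want 1×MEM +1rd +1wr — FU → AL1|MU2|ME0|BR1|rd4|wr3
(2) want 1×MUL +2rd +1wr — yes → AL1|MU1|ME0|BR1|rd2|wr2
(3) want 1×MUL +2rd +1wr — yes → AL1|MU0|ME0|BR1|rd0|wr1
(4) want 1×ALU +2rd +1wr — RD_PORT → AL1|MU0|ME0|BR1|rd0|wr1
(5) want 1×ALU +2rd +1wr — RD_PORT → AL1|MU0|ME0|BR1|rd0|wr1
(6) want 1×ALU +2rd +1wr — RD_PORT → AL1|MU0|ME0|BR1|rd0|wr1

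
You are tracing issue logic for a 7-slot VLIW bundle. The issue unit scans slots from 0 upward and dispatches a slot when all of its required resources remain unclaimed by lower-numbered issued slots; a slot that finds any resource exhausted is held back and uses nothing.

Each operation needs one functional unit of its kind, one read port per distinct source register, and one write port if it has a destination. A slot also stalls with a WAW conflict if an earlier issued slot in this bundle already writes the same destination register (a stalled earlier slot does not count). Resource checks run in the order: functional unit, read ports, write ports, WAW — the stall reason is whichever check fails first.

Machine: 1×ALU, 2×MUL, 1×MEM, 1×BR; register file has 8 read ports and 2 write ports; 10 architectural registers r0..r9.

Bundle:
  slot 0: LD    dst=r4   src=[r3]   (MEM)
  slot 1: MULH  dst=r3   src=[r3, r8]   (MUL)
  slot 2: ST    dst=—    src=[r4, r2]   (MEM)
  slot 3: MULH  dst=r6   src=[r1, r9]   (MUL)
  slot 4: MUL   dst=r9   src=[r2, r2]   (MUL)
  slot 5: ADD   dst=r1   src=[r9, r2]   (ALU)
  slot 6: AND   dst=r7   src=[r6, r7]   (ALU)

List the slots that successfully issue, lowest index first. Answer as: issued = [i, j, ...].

(0) want 1×MEM +1rd +1wr — yes → AL1|MU2|ME0|BR1|rd7|wr1
(1) want 1×MUL +2rd +1wr — yes → AL1|MU1|ME0|BR1|rd5|wr0
(2) want 1×MEM +2rd +0wr — FU → AL1|MU1|ME0|BR1|rd5|wr0
(3) want 1×MUL +2rd +1wr — WR_PORT → AL1|MU1|ME0|BR1|rd5|wr0
(4) want 1×MUL +1rd +1wr — WR_PORT → AL1|MU1|ME0|BR1|rd5|wr0
(5) want 1×ALU +2rd +1wr — WR_PORT → AL1|MU1|ME0|BR1|rd5|wr0
(6) want 1×ALU +2rd +1wr — WR_PORT → AL1|MU1|ME0|BR1|rd5|wr0

issued = [0, 1]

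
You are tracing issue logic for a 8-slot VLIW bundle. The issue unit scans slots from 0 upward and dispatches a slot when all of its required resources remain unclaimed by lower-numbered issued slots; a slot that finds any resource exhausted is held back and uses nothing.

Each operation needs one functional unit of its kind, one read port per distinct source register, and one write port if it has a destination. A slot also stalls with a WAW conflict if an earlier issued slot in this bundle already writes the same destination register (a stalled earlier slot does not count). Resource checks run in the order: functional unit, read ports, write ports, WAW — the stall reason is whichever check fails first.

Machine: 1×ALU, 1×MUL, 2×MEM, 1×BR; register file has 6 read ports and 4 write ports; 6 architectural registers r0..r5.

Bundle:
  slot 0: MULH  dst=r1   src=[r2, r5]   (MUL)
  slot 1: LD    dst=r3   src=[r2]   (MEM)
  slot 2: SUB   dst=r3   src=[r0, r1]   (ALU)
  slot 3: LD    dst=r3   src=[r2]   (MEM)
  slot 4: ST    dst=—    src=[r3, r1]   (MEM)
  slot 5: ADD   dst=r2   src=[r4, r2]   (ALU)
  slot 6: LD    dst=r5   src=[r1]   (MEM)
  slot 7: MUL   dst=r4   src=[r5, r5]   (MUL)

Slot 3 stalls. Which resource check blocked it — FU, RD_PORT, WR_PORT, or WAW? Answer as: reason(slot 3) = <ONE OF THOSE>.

reason(slot 3) = WAW

slot 0 (MUL): ISSUE — free A1,Mu0,Ld2,B1 rp4 wp3
slot 1 (MEM): ISSUE — free A1,Mu0,Ld1,B1 rp3 wp2
slot 2 (ALU): stall WAW — free A1,Mu0,Ld1,B1 rp3 wp2
slot 3 (MEM): stall WAW — free A1,Mu0,Ld1,B1 rp3 wp2
slot 4 (MEM): ISSUE — free A1,Mu0,Ld0,B1 rp1 wp2
slot 5 (ALU): stall RD_PORT — free A1,Mu0,Ld0,B1 rp1 wp2
slot 6 (MEM): stall FU — free A1,Mu0,Ld0,B1 rp1 wp2
slot 7 (MUL): stall FU — free A1,Mu0,Ld0,B1 rp1 wp2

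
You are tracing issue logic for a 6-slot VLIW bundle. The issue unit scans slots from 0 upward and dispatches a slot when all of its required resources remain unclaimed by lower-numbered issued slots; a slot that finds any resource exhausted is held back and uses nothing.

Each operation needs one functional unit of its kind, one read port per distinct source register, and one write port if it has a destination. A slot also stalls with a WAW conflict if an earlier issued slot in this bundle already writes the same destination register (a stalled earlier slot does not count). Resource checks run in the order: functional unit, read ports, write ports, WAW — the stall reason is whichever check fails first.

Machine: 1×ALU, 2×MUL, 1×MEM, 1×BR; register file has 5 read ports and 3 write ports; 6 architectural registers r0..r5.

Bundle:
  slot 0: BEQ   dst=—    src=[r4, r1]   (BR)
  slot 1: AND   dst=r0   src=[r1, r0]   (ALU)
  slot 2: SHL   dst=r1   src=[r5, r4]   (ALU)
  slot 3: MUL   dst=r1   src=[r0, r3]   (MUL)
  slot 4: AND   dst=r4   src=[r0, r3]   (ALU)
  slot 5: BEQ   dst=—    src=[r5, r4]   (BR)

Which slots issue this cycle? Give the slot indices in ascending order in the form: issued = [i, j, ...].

#0 BR src=r4,r1 dispatched  <A:1 Mu:2 Ld:1 B:0 rd:3 wr:3>
#1 ALU src=r1,r0 dispatched  <A:0 Mu:2 Ld:1 B:0 rd:1 wr:2>
#2 ALU src=r5,r4 held:FU  <A:0 Mu:2 Ld:1 B:0 rd:1 wr:2>
#3 MUL src=r0,r3 held:RD_PORT  <A:0 Mu:2 Ld:1 B:0 rd:1 wr:2>
#4 ALU src=r0,r3 held:FU  <A:0 Mu:2 Ld:1 B:0 rd:1 wr:2>
#5 BR src=r5,r4 held:FU  <A:0 Mu:2 Ld:1 B:0 rd:1 wr:2>

issued = [0, 1]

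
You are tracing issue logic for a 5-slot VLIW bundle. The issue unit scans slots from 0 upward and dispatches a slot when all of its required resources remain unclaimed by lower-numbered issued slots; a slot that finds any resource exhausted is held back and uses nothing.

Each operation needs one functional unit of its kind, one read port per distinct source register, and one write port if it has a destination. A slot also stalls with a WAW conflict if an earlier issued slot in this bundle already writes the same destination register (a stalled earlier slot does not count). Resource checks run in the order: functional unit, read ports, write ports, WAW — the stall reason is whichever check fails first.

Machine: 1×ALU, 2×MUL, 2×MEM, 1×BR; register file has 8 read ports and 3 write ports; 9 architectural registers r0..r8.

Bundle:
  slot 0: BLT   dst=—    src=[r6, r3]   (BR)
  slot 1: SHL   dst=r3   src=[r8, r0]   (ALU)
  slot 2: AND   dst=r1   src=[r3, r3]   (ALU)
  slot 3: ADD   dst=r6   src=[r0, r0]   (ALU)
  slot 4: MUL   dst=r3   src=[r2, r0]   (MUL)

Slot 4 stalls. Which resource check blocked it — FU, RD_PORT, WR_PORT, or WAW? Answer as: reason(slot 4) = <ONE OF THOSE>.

reason(slot 4) = WAW

  0. BR ⇒ go  {1A/2Mu/2Ld/0B | 6r 3w}
  1. ALU→r3 ⇒ go  {0A/2Mu/2Ld/0B | 4r 2w}
  2. ALU→r1 ⇒ no(FU)  {0A/2Mu/2Ld/0B | 4r 2w}
  3. ALU→r6 ⇒ no(FU)  {0A/2Mu/2Ld/0B | 4r 2w}
  4. MUL→r3 ⇒ no(WAW)  {0A/2Mu/2Ld/0B | 4r 2w}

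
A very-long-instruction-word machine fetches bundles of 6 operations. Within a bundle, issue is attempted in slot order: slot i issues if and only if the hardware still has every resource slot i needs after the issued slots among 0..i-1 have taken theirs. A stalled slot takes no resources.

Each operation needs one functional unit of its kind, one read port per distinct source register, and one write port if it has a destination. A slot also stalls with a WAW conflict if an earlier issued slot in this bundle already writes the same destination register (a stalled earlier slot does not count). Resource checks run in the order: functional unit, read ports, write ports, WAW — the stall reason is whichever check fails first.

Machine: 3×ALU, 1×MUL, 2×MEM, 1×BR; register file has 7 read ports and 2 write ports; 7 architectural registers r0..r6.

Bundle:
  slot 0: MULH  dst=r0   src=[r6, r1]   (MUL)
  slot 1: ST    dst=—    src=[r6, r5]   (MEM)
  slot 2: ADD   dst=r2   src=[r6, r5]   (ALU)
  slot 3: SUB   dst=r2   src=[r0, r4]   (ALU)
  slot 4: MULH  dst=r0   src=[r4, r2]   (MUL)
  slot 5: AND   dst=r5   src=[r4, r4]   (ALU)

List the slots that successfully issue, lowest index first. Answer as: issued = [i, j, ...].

issued = [0, 1, 2]

  0. MUL→r0 ⇒ go  {3A/0Mu/2Ld/1B | 5r 1w}
  1. MEM ⇒ go  {3A/0Mu/1Ld/1B | 3r 1w}
  2. ALU→r2 ⇒ go  {2A/0Mu/1Ld/1B | 1r 0w}
  3. ALU→r2 ⇒ no(RD_PORT)  {2A/0Mu/1Ld/1B | 1r 0w}
  4. MUL→r0 ⇒ no(FU)  {2A/0Mu/1Ld/1B | 1r 0w}
  5. ALU→r5 ⇒ no(WR_PORT)  {2A/0Mu/1Ld/1B | 1r 0w}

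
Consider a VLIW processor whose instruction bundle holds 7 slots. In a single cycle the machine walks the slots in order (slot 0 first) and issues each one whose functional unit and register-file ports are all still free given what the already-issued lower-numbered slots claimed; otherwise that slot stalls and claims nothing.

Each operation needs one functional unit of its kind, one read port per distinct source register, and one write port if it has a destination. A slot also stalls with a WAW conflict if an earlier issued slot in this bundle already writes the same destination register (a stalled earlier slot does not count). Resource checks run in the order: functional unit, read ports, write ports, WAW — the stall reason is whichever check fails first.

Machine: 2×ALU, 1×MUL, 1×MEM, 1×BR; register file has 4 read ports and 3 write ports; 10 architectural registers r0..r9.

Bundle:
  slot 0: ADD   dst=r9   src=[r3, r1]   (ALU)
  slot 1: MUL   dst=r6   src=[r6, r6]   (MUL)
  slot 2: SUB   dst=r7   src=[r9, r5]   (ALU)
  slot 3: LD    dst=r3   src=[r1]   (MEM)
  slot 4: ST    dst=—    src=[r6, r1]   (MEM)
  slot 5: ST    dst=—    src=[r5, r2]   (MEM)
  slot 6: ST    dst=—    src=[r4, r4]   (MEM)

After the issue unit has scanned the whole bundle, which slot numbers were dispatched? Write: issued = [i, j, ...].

issued = [0, 1, 3]

#0 ALU src=r3,r1 dispatched  <A:1 Mu:1 Ld:1 B:1 rd:2 wr:2>
#1 MUL src=r6,r6 dispatched  <A:1 Mu:0 Ld:1 B:1 rd:1 wr:1>
#2 ALU src=r9,r5 held:RD_PORT  <A:1 Mu:0 Ld:1 B:1 rd:1 wr:1>
#3 MEM src=r1 dispatched  <A:1 Mu:0 Ld:0 B:1 rd:0 wr:0>
#4 MEM src=r6,r1 held:FU  <A:1 Mu:0 Ld:0 B:1 rd:0 wr:0>
#5 MEM src=r5,r2 held:FU  <A:1 Mu:0 Ld:0 B:1 rd:0 wr:0>
#6 MEM src=r4,r4 held:FU  <A:1 Mu:0 Ld:0 B:1 rd:0 wr:0>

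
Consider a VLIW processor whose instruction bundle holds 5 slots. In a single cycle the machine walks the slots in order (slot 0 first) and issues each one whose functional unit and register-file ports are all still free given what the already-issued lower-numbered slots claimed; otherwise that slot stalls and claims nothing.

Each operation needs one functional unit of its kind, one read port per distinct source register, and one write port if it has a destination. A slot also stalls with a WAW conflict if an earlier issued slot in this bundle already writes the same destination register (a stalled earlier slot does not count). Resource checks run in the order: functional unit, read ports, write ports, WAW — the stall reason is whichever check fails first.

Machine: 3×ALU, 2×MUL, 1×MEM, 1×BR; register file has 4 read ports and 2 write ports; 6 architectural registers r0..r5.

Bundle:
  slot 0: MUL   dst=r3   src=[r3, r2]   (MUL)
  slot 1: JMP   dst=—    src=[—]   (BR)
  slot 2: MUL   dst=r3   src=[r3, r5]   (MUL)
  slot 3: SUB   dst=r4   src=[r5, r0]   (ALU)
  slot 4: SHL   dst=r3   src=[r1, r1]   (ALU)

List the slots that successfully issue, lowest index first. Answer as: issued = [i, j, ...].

issued = [0, 1, 3]

  0. MUL→r3 ⇒ go  {3A/1Mu/1Ld/1B | 2r 1w}
  1. BR ⇒ go  {3A/1Mu/1Ld/0B | 2r 1w}
  2. MUL→r3 ⇒ no(WAW)  {3A/1Mu/1Ld/0B | 2r 1w}
  3. ALU→r4 ⇒ go  {2A/1Mu/1Ld/0B | 0r 0w}
  4. ALU→r3 ⇒ no(RD_PORT)  {2A/1Mu/1Ld/0B | 0r 0w}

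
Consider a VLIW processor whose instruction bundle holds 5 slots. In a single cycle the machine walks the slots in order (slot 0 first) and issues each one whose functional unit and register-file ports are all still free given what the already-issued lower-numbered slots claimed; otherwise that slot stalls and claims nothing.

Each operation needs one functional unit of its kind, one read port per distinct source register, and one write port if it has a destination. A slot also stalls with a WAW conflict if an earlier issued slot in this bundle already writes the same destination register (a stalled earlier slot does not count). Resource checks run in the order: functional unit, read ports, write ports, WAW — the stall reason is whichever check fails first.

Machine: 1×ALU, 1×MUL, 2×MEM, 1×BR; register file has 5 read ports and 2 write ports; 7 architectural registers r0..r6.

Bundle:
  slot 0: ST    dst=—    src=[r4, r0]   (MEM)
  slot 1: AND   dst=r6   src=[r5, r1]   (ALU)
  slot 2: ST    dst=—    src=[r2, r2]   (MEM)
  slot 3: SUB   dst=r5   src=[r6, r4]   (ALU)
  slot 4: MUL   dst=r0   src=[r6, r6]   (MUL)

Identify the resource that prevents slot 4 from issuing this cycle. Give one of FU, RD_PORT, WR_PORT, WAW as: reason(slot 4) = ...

reason(slot 4) = RD_PORT

  0. MEM ⇒ go  {1A/1Mu/1Ld/1B | 3r 2w}
  1. ALU→r6 ⇒ go  {0A/1Mu/1Ld/1B | 1r 1w}
  2. MEM ⇒ go  {0A/1Mu/0Ld/1B | 0r 1w}
  3. ALU→r5 ⇒ no(FU)  {0A/1Mu/0Ld/1B | 0r 1w}
  4. MUL→r0 ⇒ no(RD_PORT)  {0A/1Mu/0Ld/1B | 0r 1w}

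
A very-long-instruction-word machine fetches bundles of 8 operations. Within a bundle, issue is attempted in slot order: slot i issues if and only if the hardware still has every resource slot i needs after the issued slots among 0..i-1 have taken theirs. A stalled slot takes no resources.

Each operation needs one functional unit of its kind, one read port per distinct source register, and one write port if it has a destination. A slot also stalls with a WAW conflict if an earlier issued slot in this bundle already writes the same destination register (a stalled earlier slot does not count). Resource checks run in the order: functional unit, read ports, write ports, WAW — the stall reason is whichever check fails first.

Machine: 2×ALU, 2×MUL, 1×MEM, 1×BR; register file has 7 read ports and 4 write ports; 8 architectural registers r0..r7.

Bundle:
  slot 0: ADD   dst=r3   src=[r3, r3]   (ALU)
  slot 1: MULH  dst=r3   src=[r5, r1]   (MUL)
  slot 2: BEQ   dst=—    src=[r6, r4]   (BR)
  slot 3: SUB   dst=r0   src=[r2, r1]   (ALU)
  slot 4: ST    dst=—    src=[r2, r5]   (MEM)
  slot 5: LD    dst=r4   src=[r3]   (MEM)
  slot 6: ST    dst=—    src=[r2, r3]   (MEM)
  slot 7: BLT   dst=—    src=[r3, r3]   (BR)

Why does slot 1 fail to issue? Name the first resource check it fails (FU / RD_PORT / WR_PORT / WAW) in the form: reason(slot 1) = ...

reason(slot 1) = WAW

[0] ALU needs rd=1 wr=1: ok; after: ALU=1 MUL=2 MEM=1 BR=1, R=6, W=3
[1] MUL needs rd=2 wr=1: WAW; after: ALU=1 MUL=2 MEM=1 BR=1, R=6, W=3
[2] BR needs rd=2 wr=0: ok; after: ALU=1 MUL=2 MEM=1 BR=0, R=4, W=3
[3] ALU needs rd=2 wr=1: ok; after: ALU=0 MUL=2 MEM=1 BR=0, R=2, W=2
[4] MEM needs rd=2 wr=0: ok; after: ALU=0 MUL=2 MEM=0 BR=0, R=0, W=2
[5] MEM needs rd=1 wr=1: FU; after: ALU=0 MUL=2 MEM=0 BR=0, R=0, W=2
[6] MEM needs rd=2 wr=0: FU; after: ALU=0 MUL=2 MEM=0 BR=0, R=0, W=2
[7] BR needs rd=1 wr=0: FU; after: ALU=0 MUL=2 MEM=0 BR=0, R=0, W=2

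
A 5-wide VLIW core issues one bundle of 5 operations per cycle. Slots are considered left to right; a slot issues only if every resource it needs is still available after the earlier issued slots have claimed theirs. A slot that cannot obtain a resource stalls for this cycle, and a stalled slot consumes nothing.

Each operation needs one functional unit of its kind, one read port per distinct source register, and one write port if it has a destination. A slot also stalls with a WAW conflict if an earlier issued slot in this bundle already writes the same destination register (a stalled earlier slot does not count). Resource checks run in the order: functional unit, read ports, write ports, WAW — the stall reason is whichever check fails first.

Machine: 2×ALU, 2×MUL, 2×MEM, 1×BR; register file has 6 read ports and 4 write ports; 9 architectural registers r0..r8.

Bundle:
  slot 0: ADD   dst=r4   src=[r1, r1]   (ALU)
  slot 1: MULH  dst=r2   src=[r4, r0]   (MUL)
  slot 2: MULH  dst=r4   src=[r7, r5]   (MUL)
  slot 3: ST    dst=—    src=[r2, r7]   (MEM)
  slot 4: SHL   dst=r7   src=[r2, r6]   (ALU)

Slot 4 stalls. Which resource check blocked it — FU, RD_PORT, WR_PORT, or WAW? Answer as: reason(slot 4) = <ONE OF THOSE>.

reason(slot 4) = RD_PORT

slot 0 (ALU): ISSUE — free A1,Mu2,Ld2,B1 rp5 wp3
slot 1 (MUL): ISSUE — free A1,Mu1,Ld2,B1 rp3 wp2
slot 2 (MUL): stall WAW — free A1,Mu1,Ld2,B1 rp3 wp2
slot 3 (MEM): ISSUE — free A1,Mu1,Ld1,B1 rp1 wp2
slot 4 (ALU): stall RD_PORT — free A1,Mu1,Ld1,B1 rp1 wp2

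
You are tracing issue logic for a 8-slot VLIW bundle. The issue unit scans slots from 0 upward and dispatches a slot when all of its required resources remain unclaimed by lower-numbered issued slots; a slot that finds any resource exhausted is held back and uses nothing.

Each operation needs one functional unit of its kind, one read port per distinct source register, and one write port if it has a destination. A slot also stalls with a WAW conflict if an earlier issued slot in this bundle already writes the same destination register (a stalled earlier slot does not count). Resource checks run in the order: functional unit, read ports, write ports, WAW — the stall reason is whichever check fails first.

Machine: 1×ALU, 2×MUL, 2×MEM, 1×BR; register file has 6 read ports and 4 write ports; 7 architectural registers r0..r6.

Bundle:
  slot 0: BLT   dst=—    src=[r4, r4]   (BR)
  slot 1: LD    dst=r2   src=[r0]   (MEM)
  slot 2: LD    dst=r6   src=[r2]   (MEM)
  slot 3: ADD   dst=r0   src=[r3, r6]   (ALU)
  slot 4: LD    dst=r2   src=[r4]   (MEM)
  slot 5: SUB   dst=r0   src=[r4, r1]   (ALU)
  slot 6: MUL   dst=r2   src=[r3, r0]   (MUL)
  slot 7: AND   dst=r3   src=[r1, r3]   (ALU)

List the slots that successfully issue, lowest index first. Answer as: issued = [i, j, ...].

[0] BR needs rd=1 wr=0: ok; after: ALU=1 MUL=2 MEM=2 BR=0, R=5, W=4
[1] MEM needs rd=1 wr=1: ok; after: ALU=1 MUL=2 MEM=1 BR=0, R=4, W=3
[2] MEM needs rd=1 wr=1: ok; after: ALU=1 MUL=2 MEM=0 BR=0, R=3, W=2
[3] ALU needs rd=2 wr=1: ok; after: ALU=0 MUL=2 MEM=0 BR=0, R=1, W=1
[4] MEM needs rd=1 wr=1: FU; after: ALU=0 MUL=2 MEM=0 BR=0, R=1, W=1
[5] ALU needs rd=2 wr=1: FU; after: ALU=0 MUL=2 MEM=0 BR=0, R=1, W=1
[6] MUL needs rd=2 wr=1: RD_PORT; after: ALU=0 MUL=2 MEM=0 BR=0, R=1, W=1
[7] ALU needs rd=2 wr=1: FU; after: ALU=0 MUL=2 MEM=0 BR=0, R=1, W=1

issued = [0, 1, 2, 3]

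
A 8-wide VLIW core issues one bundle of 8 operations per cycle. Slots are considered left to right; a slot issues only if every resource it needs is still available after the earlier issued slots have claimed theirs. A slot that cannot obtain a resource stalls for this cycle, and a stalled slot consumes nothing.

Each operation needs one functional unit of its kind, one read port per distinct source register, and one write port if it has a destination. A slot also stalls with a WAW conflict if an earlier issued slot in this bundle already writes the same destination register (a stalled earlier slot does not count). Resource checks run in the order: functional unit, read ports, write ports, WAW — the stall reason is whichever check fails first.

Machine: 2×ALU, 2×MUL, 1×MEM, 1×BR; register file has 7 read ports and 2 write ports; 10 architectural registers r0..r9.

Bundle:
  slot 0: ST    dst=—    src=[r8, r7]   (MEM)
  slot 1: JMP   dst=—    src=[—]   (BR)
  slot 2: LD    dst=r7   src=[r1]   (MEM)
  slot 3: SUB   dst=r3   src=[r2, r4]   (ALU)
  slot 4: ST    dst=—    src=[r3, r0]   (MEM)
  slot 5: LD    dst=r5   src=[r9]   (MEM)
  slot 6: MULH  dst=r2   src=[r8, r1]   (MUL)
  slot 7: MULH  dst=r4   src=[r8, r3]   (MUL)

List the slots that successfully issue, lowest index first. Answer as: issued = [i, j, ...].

issued = [0, 1, 3, 6]

(0) want 1×MEM +2rd +0wr — yes → AL2|MU2|ME0|BR1|rd5|wr2
(1) want 1×BR +0rd +0wr — yes → AL2|MU2|ME0|BR0|rd5|wr2
(2) want 1×MEM +1rd +1wr — FU → AL2|MU2|ME0|BR0|rd5|wr2
(3) want 1×ALU +2rd +1wr — yes → AL1|MU2|ME0|BR0|rd3|wr1
(4) want 1×MEM +2rd +0wr — FU → AL1|MU2|ME0|BR0|rd3|wr1
(5) want 1×MEM +1rd +1wr — FU → AL1|MU2|ME0|BR0|rd3|wr1
(6) want 1×MUL +2rd +1wr — yes → AL1|MU1|ME0|BR0|rd1|wr0
(7) want 1×MUL +2rd +1wr — RD_PORT → AL1|MU1|ME0|BR0|rd1|wr0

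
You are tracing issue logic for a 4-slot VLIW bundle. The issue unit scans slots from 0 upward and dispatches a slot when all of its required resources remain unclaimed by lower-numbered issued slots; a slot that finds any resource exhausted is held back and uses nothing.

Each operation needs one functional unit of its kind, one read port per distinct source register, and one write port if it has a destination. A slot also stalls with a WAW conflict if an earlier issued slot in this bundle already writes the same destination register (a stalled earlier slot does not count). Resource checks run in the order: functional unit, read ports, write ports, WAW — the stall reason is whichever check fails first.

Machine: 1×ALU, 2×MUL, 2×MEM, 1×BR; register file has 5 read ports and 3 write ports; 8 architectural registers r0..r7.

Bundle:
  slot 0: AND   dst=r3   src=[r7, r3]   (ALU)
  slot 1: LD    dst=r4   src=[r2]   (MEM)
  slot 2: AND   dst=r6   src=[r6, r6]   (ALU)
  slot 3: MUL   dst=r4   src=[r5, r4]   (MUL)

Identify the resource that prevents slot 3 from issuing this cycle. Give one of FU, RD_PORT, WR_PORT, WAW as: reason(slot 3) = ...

reason(slot 3) = WAW

slot 0 (ALU): ISSUE — free A0,Mu2,Ld2,B1 rp3 wp2
slot 1 (MEM): ISSUE — free A0,Mu2,Ld1,B1 rp2 wp1
slot 2 (ALU): stall FU — free A0,Mu2,Ld1,B1 rp2 wp1
slot 3 (MUL): stall WAW — free A0,Mu2,Ld1,B1 rp2 wp1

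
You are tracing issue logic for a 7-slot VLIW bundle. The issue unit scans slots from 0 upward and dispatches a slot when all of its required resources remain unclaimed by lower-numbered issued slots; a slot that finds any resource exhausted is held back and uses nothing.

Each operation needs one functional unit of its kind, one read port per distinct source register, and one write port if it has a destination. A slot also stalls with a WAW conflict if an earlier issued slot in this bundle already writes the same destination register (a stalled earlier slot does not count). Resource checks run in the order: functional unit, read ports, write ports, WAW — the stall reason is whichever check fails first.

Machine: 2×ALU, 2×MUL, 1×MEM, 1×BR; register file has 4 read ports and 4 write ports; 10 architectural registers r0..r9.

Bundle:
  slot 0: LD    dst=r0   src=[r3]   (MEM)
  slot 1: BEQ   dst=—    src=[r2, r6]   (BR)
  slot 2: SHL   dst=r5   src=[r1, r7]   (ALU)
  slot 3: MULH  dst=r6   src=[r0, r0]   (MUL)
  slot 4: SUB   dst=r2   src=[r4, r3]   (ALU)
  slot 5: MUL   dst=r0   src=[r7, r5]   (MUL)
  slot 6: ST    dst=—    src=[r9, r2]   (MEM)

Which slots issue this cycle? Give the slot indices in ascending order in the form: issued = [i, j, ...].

issued = [0, 1, 3]

#0 MEM src=r3 dispatched  <A:2 Mu:2 Ld:0 B:1 rd:3 wr:3>
#1 BR src=r2,r6 dispatched  <A:2 Mu:2 Ld:0 B:0 rd:1 wr:3>
#2 ALU src=r1,r7 held:RD_PORT  <A:2 Mu:2 Ld:0 B:0 rd:1 wr:3>
#3 MUL src=r0,r0 dispatched  <A:2 Mu:1 Ld:0 B:0 rd:0 wr:2>
#4 ALU src=r4,r3 held:RD_PORT  <A:2 Mu:1 Ld:0 B:0 rd:0 wr:2>
#5 MUL src=r7,r5 held:RD_PORT  <A:2 Mu:1 Ld:0 B:0 rd:0 wr:2>
#6 MEM src=r9,r2 held:FU  <A:2 Mu:1 Ld:0 B:0 rd:0 wr:2>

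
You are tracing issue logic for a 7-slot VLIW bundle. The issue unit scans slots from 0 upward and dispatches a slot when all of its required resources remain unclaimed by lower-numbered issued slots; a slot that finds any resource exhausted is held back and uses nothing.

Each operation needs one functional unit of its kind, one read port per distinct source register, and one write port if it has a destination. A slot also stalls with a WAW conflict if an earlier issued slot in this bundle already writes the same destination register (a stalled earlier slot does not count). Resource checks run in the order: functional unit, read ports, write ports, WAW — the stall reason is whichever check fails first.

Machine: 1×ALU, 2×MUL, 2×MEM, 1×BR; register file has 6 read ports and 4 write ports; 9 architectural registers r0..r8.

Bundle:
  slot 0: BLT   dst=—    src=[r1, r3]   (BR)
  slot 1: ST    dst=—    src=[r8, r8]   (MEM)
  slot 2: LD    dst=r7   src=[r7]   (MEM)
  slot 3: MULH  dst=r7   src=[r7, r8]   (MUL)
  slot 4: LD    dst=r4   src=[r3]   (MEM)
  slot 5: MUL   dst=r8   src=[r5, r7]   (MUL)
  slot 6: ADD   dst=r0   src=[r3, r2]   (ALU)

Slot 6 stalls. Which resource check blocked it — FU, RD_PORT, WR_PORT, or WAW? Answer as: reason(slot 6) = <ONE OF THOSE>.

reason(slot 6) = RD_PORT

slot 0 (BR): ISSUE — free A1,Mu2,Ld2,B0 rp4 wp4
slot 1 (MEM): ISSUE — free A1,Mu2,Ld1,B0 rp3 wp4
slot 2 (MEM): ISSUE — free A1,Mu2,Ld0,B0 rp2 wp3
slot 3 (MUL): stall WAW — free A1,Mu2,Ld0,B0 rp2 wp3
slot 4 (MEM): stall FU — free A1,Mu2,Ld0,B0 rp2 wp3
slot 5 (MUL): ISSUE — free A1,Mu1,Ld0,B0 rp0 wp2
slot 6 (ALU): stall RD_PORT — free A1,Mu1,Ld0,B0 rp0 wp2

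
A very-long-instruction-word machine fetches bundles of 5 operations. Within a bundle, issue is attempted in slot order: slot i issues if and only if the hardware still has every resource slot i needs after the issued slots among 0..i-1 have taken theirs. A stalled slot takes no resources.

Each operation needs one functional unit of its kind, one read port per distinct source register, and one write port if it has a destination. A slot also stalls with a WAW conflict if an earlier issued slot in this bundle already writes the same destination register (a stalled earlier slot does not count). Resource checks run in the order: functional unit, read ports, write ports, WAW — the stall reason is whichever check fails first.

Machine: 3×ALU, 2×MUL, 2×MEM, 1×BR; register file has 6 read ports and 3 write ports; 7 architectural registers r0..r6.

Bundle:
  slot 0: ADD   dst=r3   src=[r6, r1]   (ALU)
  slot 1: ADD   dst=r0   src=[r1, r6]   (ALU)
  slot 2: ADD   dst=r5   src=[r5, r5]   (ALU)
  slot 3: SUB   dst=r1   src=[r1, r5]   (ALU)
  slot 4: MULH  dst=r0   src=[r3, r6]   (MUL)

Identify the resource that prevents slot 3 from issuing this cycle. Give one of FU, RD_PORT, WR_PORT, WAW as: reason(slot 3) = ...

reason(slot 3) = FU

#0 ALU src=r6,r1 dispatched  <A:2 Mu:2 Ld:2 B:1 rd:4 wr:2>
#1 ALU src=r1,r6 dispatched  <A:1 Mu:2 Ld:2 B:1 rd:2 wr:1>
#2 ALU src=r5,r5 dispatched  <A:0 Mu:2 Ld:2 B:1 rd:1 wr:0>
#3 ALU src=r1,r5 held:FU  <A:0 Mu:2 Ld:2 B:1 rd:1 wr:0>
#4 MUL src=r3,r6 held:RD_PORT  <A:0 Mu:2 Ld:2 B:1 rd:1 wr:0>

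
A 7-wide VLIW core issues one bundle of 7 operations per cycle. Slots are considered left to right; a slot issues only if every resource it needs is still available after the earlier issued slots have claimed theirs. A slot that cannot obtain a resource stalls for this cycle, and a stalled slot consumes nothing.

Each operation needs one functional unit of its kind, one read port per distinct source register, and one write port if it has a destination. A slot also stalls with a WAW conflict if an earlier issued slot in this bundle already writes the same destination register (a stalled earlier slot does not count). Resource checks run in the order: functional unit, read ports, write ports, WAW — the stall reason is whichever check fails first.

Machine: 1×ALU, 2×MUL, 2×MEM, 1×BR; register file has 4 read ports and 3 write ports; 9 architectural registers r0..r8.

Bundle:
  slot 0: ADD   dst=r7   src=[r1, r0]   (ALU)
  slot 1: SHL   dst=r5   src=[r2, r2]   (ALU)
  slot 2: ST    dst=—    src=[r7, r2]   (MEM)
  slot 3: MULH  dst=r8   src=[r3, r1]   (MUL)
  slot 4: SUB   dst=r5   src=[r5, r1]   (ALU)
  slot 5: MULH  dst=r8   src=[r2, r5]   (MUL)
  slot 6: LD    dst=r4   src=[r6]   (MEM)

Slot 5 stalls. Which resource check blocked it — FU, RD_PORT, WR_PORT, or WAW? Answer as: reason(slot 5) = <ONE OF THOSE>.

(0) want 1×ALU +2rd +1wr — yes → AL0|MU2|ME2|BR1|rd2|wr2
(1) want 1×ALU +1rd +1wr — FU → AL0|MU2|ME2|BR1|rd2|wr2
(2) want 1×MEM +2rd +0wr — yes → AL0|MU2|ME1|BR1|rd0|wr2
(3) want 1×MUL +2rd +1wr — RD_PORT → AL0|MU2|ME1|BR1|rd0|wr2
(4) want 1×ALU +2rd +1wr — FU → AL0|MU2|ME1|BR1|rd0|wr2
(5) want 1×MUL +2rd +1wr — RD_PORT → AL0|MU2|ME1|BR1|rd0|wr2
(6) want 1×MEM +1rd +1wr — RD_PORT → AL0|MU2|ME1|BR1|rd0|wr2

reason(slot 5) = RD_PORT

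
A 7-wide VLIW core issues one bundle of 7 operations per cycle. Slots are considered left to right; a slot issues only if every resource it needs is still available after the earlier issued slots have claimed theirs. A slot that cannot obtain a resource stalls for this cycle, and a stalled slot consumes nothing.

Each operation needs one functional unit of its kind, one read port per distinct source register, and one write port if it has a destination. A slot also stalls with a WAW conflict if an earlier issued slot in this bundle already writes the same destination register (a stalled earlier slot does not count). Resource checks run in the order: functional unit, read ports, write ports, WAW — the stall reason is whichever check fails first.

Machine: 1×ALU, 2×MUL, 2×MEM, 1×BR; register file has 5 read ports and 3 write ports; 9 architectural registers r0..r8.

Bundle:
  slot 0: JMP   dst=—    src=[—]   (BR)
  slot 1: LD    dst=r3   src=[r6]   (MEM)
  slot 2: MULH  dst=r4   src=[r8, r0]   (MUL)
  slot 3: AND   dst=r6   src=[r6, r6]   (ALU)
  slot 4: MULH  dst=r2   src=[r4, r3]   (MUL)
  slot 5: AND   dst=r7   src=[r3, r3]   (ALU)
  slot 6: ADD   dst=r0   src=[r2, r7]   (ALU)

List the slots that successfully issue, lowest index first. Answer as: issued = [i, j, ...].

issued = [0, 1, 2, 3]

  0. BR ⇒ go  {1A/2Mu/2Ld/0B | 5r 3w}
  1. MEM→r3 ⇒ go  {1A/2Mu/1Ld/0B | 4r 2w}
  2. MUL→r4 ⇒ go  {1A/1Mu/1Ld/0B | 2r 1w}
  3. ALU→r6 ⇒ go  {0A/1Mu/1Ld/0B | 1r 0w}
  4. MUL→r2 ⇒ no(RD_PORT)  {0A/1Mu/1Ld/0B | 1r 0w}
  5. ALU→r7 ⇒ no(FU)  {0A/1Mu/1Ld/0B | 1r 0w}
  6. ALU→r0 ⇒ no(FU)  {0A/1Mu/1Ld/0B | 1r 0w}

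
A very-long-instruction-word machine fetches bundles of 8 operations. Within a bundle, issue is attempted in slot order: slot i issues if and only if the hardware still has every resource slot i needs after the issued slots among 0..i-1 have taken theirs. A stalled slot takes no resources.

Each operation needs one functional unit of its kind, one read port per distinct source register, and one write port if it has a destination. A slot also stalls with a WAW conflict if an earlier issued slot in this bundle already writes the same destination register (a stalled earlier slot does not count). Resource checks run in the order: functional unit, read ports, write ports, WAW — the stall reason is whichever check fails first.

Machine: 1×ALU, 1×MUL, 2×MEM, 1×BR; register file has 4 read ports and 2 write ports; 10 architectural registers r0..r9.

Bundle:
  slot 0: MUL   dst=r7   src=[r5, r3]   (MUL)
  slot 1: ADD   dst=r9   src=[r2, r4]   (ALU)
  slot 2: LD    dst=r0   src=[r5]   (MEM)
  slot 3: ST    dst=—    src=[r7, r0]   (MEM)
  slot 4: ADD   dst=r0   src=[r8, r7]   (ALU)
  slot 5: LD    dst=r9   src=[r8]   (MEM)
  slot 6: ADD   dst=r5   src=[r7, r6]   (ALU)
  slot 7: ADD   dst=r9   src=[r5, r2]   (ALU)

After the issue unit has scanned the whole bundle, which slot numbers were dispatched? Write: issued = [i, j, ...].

  0. MUL→r7 ⇒ go  {1A/0Mu/2Ld/1B | 2r 1w}
  1. ALU→r9 ⇒ go  {0A/0Mu/2Ld/1B | 0r 0w}
  2. MEM→r0 ⇒ no(RD_PORT)  {0A/0Mu/2Ld/1B | 0r 0w}
  3. MEM ⇒ no(RD_PORT)  {0A/0Mu/2Ld/1B | 0r 0w}
  4. ALU→r0 ⇒ no(FU)  {0A/0Mu/2Ld/1B | 0r 0w}
  5. MEM→r9 ⇒ no(RD_PORT)  {0A/0Mu/2Ld/1B | 0r 0w}
  6. ALU→r5 ⇒ no(FU)  {0A/0Mu/2Ld/1B | 0r 0w}
  7. ALU→r9 ⇒ no(FU)  {0A/0Mu/2Ld/1B | 0r 0w}

issued = [0, 1]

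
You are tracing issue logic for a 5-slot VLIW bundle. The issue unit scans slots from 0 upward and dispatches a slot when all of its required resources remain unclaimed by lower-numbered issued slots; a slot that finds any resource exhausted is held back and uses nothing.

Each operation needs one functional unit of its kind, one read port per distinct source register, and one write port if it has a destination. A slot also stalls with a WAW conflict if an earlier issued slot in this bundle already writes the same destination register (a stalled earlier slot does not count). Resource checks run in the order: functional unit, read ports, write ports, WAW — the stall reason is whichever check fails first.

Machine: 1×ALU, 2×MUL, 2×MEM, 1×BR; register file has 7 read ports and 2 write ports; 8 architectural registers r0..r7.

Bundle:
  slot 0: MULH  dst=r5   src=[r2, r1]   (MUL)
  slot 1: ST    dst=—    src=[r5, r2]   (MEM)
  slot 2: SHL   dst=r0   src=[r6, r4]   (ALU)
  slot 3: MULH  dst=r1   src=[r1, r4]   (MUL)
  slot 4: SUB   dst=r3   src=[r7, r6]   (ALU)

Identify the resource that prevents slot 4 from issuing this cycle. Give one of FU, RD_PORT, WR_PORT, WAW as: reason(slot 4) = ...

slot 0 (MUL): ISSUE — free A1,Mu1,Ld2,B1 rp5 wp1
slot 1 (MEM): ISSUE — free A1,Mu1,Ld1,B1 rp3 wp1
slot 2 (ALU): ISSUE — free A0,Mu1,Ld1,B1 rp1 wp0
slot 3 (MUL): stall RD_PORT — free A0,Mu1,Ld1,B1 rp1 wp0
slot 4 (ALU): stall FU — free A0,Mu1,Ld1,B1 rp1 wp0

reason(slot 4) = FU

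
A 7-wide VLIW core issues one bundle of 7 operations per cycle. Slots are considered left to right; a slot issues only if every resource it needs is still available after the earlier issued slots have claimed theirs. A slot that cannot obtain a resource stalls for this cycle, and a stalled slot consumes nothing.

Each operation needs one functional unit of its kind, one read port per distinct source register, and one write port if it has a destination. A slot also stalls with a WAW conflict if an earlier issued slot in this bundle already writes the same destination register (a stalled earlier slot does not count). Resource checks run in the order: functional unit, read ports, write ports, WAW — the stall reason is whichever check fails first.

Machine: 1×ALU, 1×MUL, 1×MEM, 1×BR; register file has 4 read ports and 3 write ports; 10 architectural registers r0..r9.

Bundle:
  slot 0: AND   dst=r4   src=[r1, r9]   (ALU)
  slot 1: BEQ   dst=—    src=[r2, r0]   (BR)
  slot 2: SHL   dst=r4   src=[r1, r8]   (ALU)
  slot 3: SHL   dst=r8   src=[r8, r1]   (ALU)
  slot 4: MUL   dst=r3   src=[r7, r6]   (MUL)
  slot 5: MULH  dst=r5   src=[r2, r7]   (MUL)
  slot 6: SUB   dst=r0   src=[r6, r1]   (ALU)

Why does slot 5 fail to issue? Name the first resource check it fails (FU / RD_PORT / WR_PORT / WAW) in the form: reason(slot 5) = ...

(0) want 1×ALU +2rd +1wr — yes → AL0|MU1|ME1|BR1|rd2|wr2
(1) want 1×BR +2rd +0wr — yes → AL0|MU1|ME1|BR0|rd0|wr2
(2) want 1×ALU +2rd +1wr — FU → AL0|MU1|ME1|BR0|rd0|wr2
(3) want 1×ALU +2rd +1wr — FU → AL0|MU1|ME1|BR0|rd0|wr2
(4) want 1×MUL +2rd +1wr — RD_PORT → AL0|MU1|ME1|BR0|rd0|wr2
(5) want 1×MUL +2rd +1wr — RD_PORT → AL0|MU1|ME1|BR0|rd0|wr2
(6) want 1×ALU +2rd +1wr — FU → AL0|MU1|ME1|BR0|rd0|wr2

reason(slot 5) = RD_PORT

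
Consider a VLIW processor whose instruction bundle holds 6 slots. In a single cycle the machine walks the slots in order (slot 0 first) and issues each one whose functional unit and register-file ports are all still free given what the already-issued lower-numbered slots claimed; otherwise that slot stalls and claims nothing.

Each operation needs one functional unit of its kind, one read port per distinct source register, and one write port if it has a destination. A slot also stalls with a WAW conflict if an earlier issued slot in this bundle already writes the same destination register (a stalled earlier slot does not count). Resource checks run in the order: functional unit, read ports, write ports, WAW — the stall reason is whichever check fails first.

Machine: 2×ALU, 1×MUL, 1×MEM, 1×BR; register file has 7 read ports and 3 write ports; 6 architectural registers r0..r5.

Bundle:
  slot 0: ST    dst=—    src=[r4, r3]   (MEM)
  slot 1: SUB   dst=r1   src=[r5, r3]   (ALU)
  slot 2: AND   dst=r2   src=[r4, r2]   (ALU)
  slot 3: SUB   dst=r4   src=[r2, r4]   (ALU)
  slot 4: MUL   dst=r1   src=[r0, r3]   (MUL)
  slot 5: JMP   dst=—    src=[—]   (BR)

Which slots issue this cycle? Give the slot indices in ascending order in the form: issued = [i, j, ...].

issued = [0, 1, 2, 5]

slot 0 (MEM): ISSUE — free A2,Mu1,Ld0,B1 rp5 wp3
slot 1 (ALU): ISSUE — free A1,Mu1,Ld0,B1 rp3 wp2
slot 2 (ALU): ISSUE — free A0,Mu1,Ld0,B1 rp1 wp1
slot 3 (ALU): stall FU — free A0,Mu1,Ld0,B1 rp1 wp1
slot 4 (MUL): stall RD_PORT — free A0,Mu1,Ld0,B1 rp1 wp1
slot 5 (BR): ISSUE — free A0,Mu1,Ld0,B0 rp1 wp1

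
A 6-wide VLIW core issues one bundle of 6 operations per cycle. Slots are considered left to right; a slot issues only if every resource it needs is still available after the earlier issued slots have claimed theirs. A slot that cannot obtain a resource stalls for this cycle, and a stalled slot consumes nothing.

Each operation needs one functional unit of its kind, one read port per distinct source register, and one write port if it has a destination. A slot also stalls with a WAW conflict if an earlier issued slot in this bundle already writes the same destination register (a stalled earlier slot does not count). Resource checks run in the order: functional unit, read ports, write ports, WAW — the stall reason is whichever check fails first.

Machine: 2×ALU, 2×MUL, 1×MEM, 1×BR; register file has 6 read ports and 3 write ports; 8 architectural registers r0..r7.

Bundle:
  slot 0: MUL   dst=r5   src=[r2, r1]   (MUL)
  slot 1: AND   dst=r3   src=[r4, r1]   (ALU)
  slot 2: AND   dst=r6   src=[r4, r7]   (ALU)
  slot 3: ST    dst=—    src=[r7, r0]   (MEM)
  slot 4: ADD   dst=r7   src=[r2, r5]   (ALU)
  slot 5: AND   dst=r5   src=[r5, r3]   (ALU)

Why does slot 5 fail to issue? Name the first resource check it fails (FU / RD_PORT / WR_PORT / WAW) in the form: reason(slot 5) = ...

reason(slot 5) = FU

#0 MUL src=r2,r1 dispatched  <A:2 Mu:1 Ld:1 B:1 rd:4 wr:2>
#1 ALU src=r4,r1 dispatched  <A:1 Mu:1 Ld:1 B:1 rd:2 wr:1>
#2 ALU src=r4,r7 dispatched  <A:0 Mu:1 Ld:1 B:1 rd:0 wr:0>
#3 MEM src=r7,r0 held:RD_PORT  <A:0 Mu:1 Ld:1 B:1 rd:0 wr:0>
#4 ALU src=r2,r5 held:FU  <A:0 Mu:1 Ld:1 B:1 rd:0 wr:0>
#5 ALU src=r5,r3 held:FU  <A:0 Mu:1 Ld:1 B:1 rd:0 wr:0>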